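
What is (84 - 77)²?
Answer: 49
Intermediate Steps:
(84 - 77)² = 7² = 49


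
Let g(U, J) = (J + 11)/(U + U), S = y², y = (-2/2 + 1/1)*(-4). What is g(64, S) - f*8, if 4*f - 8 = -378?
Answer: 94731/128 ≈ 740.09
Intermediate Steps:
f = -185/2 (f = 2 + (¼)*(-378) = 2 - 189/2 = -185/2 ≈ -92.500)
y = 0 (y = (-2*½ + 1*1)*(-4) = (-1 + 1)*(-4) = 0*(-4) = 0)
S = 0 (S = 0² = 0)
g(U, J) = (11 + J)/(2*U) (g(U, J) = (11 + J)/((2*U)) = (11 + J)*(1/(2*U)) = (11 + J)/(2*U))
g(64, S) - f*8 = (½)*(11 + 0)/64 - (-185)*8/2 = (½)*(1/64)*11 - 1*(-740) = 11/128 + 740 = 94731/128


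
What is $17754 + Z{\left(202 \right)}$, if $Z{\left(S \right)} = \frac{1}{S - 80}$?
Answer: $\frac{2165989}{122} \approx 17754.0$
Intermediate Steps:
$Z{\left(S \right)} = \frac{1}{-80 + S}$
$17754 + Z{\left(202 \right)} = 17754 + \frac{1}{-80 + 202} = 17754 + \frac{1}{122} = \frac{2165989}{122}$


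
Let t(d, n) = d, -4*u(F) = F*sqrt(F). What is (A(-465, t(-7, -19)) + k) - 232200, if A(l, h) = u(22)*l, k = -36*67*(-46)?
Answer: -121248 + 5115*sqrt(22)/2 ≈ -1.0925e+5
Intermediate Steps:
u(F) = -F**(3/2)/4 (u(F) = -F*sqrt(F)/4 = -F**(3/2)/4)
k = 110952 (k = -2412*(-46) = 110952)
A(l, h) = -11*l*sqrt(22)/2 (A(l, h) = (-11*sqrt(22)/2)*l = -11*l*sqrt(22)/2)
(A(-465, t(-7, -19)) + k) - 232200 = (-11/2*(-465)*sqrt(22) + 110952) - 232200 = (5115*sqrt(22)/2 + 110952) - 232200 = (110952 + 5115*sqrt(22)/2) - 232200 = -121248 + 5115*sqrt(22)/2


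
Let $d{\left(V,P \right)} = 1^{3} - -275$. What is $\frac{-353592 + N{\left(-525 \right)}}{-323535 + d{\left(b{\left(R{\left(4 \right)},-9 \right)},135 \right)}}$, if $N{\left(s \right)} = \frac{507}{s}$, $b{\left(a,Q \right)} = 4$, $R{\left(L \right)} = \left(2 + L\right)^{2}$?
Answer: $\frac{61878769}{56570325} \approx 1.0938$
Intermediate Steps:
$d{\left(V,P \right)} = 276$ ($d{\left(V,P \right)} = 1 + 275 = 276$)
$\frac{-353592 + N{\left(-525 \right)}}{-323535 + d{\left(b{\left(R{\left(4 \right)},-9 \right)},135 \right)}} = \frac{-353592 + \frac{507}{-525}}{-323535 + 276} = \frac{-353592 + 507 \left(- \frac{1}{525}\right)}{-323259} = \left(-353592 - \frac{169}{175}\right) \left(- \frac{1}{323259}\right) = \left(- \frac{61878769}{175}\right) \left(- \frac{1}{323259}\right) = \frac{61878769}{56570325}$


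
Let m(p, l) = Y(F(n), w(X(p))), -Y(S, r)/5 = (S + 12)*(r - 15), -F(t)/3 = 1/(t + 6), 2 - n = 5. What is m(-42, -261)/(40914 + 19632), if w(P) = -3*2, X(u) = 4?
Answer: 385/20182 ≈ 0.019076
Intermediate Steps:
n = -3 (n = 2 - 1*5 = 2 - 5 = -3)
F(t) = -3/(6 + t) (F(t) = -3/(t + 6) = -3/(6 + t))
w(P) = -6
Y(S, r) = -5*(-15 + r)*(12 + S) (Y(S, r) = -5*(S + 12)*(r - 15) = -5*(12 + S)*(-15 + r) = -5*(-15 + r)*(12 + S))
m(p, l) = 1155 (m(p, l) = 900 - 60*(-6) + 75*(-3/(6 - 3)) - 5*(-3/(6 - 3))*(-6) = 900 + 360 + 75*(-3/3) - 5*(-3/3)*(-6) = 900 + 360 + 75*(-3*1/3) - 5*(-3*1/3)*(-6) = 900 + 360 + 75*(-1) - 5*(-1)*(-6) = 900 + 360 - 75 - 30 = 1155)
m(-42, -261)/(40914 + 19632) = 1155/(40914 + 19632) = 1155/60546 = 1155*(1/60546) = 385/20182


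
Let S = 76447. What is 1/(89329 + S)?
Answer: 1/165776 ≈ 6.0322e-6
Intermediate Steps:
1/(89329 + S) = 1/(89329 + 76447) = 1/165776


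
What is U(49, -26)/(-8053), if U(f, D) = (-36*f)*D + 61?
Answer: -45925/8053 ≈ -5.7028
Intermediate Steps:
U(f, D) = 61 - 36*D*f (U(f, D) = -36*D*f + 61 = 61 - 36*D*f)
U(49, -26)/(-8053) = (61 - 36*(-26)*49)/(-8053) = (61 + 45864)*(-1/8053) = 45925*(-1/8053) = -45925/8053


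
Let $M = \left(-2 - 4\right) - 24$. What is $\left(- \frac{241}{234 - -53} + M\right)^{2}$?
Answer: $\frac{78340201}{82369} \approx 951.09$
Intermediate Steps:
$M = -30$ ($M = \left(-2 - 4\right) - 24 = -6 - 24 = -30$)
$\left(- \frac{241}{234 - -53} + M\right)^{2} = \left(- \frac{241}{234 - -53} - 30\right)^{2} = \left(- \frac{241}{234 + 53} - 30\right)^{2} = \left(- \frac{241}{287} - 30\right)^{2} = \left(- \frac{8851}{287}\right)^{2} = \frac{78340201}{82369}$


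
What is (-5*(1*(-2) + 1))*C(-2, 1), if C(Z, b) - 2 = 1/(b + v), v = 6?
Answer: 75/7 ≈ 10.714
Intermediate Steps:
C(Z, b) = 2 + 1/(6 + b) (C(Z, b) = 2 + 1/(b + 6) = 2 + 1/(6 + b))
(-5*(1*(-2) + 1))*C(-2, 1) = (-5*(1*(-2) + 1))*((13 + 2*1)/(6 + 1)) = (-5*(-2 + 1))*((13 + 2)/7) = (-5*(-1))*((1/7)*15) = 5*(15/7) = 75/7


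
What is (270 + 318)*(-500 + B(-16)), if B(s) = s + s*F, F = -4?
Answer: -265776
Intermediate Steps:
B(s) = -3*s (B(s) = s + s*(-4) = s - 4*s = -3*s)
(270 + 318)*(-500 + B(-16)) = (270 + 318)*(-500 - 3*(-16)) = 588*(-500 + 48) = 588*(-452) = -265776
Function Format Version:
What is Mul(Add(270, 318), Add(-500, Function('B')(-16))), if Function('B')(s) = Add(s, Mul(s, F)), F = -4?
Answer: -265776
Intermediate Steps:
Function('B')(s) = Mul(-3, s) (Function('B')(s) = Add(s, Mul(s, -4)) = Add(s, Mul(-4, s)) = Mul(-3, s))
Mul(Add(270, 318), Add(-500, Function('B')(-16))) = Mul(Add(270, 318), Add(-500, Mul(-3, -16))) = Mul(588, Add(-500, 48)) = Mul(588, -452) = -265776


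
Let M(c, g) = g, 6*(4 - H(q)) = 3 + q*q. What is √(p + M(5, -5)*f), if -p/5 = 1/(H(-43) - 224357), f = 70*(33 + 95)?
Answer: I*√814026357758809/134797 ≈ 211.66*I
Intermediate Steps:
H(q) = 7/2 - q²/6 (H(q) = 4 - (3 + q*q)/6 = 4 - (3 + q²)/6 = 4 + (-½ - q²/6) = 7/2 - q²/6)
f = 8960 (f = 70*128 = 8960)
p = 3/134797 (p = -5/((7/2 - ⅙*(-43)²) - 224357) = -5/((7/2 - ⅙*1849) - 224357) = -5/((7/2 - 1849/6) - 224357) = -5/(-914/3 - 224357) = -5/(-673985/3) = -5*(-3/673985) = 3/134797 ≈ 2.2256e-5)
√(p + M(5, -5)*f) = √(3/134797 - 5*8960) = √(3/134797 - 44800) = √(-6038905597/134797) = I*√814026357758809/134797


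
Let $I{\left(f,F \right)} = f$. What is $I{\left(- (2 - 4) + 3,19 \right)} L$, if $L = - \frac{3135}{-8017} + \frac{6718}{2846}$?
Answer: $\frac{156951040}{11408191} \approx 13.758$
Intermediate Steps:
$L = \frac{31390208}{11408191}$ ($L = \left(-3135\right) \left(- \frac{1}{8017}\right) + 6718 \cdot \frac{1}{2846} = \frac{3135}{8017} + \frac{3359}{1423} = \frac{31390208}{11408191} \approx 2.7515$)
$I{\left(- (2 - 4) + 3,19 \right)} L = \left(- (2 - 4) + 3\right) \frac{31390208}{11408191} = \left(\left(-1\right) \left(-2\right) + 3\right) \frac{31390208}{11408191} = \left(2 + 3\right) \frac{31390208}{11408191} = 5 \cdot \frac{31390208}{11408191} = \frac{156951040}{11408191}$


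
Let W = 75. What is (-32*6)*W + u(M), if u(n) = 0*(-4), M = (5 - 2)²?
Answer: -14400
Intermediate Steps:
M = 9 (M = 3² = 9)
u(n) = 0
(-32*6)*W + u(M) = -32*6*75 + 0 = -192*75 + 0 = -14400 + 0 = -14400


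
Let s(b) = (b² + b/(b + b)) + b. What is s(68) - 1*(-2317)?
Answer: 14019/2 ≈ 7009.5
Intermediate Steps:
s(b) = ½ + b + b² (s(b) = (b² + b/((2*b))) + b = (b² + (1/(2*b))*b) + b = (b² + ½) + b = (½ + b²) + b = ½ + b + b²)
s(68) - 1*(-2317) = (½ + 68 + 68²) - 1*(-2317) = (½ + 68 + 4624) + 2317 = 9385/2 + 2317 = 14019/2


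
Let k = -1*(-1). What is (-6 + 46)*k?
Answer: 40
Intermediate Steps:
k = 1
(-6 + 46)*k = (-6 + 46)*1 = 40*1 = 40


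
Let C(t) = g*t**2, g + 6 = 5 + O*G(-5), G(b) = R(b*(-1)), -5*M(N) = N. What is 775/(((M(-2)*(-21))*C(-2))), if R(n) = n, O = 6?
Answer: -3875/4872 ≈ -0.79536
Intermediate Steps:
M(N) = -N/5
G(b) = -b (G(b) = b*(-1) = -b)
g = 29 (g = -6 + (5 + 6*(-1*(-5))) = -6 + (5 + 6*5) = -6 + (5 + 30) = -6 + 35 = 29)
C(t) = 29*t**2
775/(((M(-2)*(-21))*C(-2))) = 775/(((-1/5*(-2)*(-21))*(29*(-2)**2))) = 775/((((2/5)*(-21))*(29*4))) = 775/((-42/5*116)) = 775/(-4872/5) = 775*(-5/4872) = -3875/4872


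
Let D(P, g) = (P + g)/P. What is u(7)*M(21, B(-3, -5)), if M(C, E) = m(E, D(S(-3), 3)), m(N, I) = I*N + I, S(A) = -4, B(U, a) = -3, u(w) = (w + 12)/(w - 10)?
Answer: 19/6 ≈ 3.1667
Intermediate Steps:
u(w) = (12 + w)/(-10 + w)
D(P, g) = (P + g)/P
m(N, I) = I + I*N
M(C, E) = 1/4 + E/4 (M(C, E) = ((-4 + 3)/(-4))*(1 + E) = (-1/4*(-1))*(1 + E) = (1 + E)/4 = 1/4 + E/4)
u(7)*M(21, B(-3, -5)) = ((12 + 7)/(-10 + 7))*(1/4 + (1/4)*(-3)) = (19/(-3))*(1/4 - 3/4) = -1/3*19*(-1/2) = -19/3*(-1/2) = 19/6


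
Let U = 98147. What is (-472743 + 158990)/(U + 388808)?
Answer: -313753/486955 ≈ -0.64432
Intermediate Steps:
(-472743 + 158990)/(U + 388808) = (-472743 + 158990)/(98147 + 388808) = -313753/486955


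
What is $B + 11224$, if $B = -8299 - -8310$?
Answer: $11235$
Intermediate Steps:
$B = 11$ ($B = -8299 + 8310 = 11$)
$B + 11224 = 11 + 11224 = 11235$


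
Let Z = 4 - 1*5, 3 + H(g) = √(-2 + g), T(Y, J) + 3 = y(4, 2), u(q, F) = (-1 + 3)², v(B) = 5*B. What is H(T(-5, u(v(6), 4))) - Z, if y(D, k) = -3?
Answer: -2 + 2*I*√2 ≈ -2.0 + 2.8284*I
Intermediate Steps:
u(q, F) = 4 (u(q, F) = 2² = 4)
T(Y, J) = -6 (T(Y, J) = -3 - 3 = -6)
H(g) = -3 + √(-2 + g)
Z = -1 (Z = 4 - 5 = -1)
H(T(-5, u(v(6), 4))) - Z = (-3 + √(-2 - 6)) - 1*(-1) = (-3 + √(-8)) + 1 = (-3 + 2*I*√2) + 1 = -2 + 2*I*√2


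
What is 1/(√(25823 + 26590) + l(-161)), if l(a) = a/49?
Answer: 161/2567708 + 49*√52413/2567708 ≈ 0.0044316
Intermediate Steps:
l(a) = a/49 (l(a) = a*(1/49) = a/49)
1/(√(25823 + 26590) + l(-161)) = 1/(√(25823 + 26590) + (1/49)*(-161)) = 1/(√52413 - 23/7) = 1/(-23/7 + √52413)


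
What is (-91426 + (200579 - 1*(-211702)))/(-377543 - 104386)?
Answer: -320855/481929 ≈ -0.66577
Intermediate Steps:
(-91426 + (200579 - 1*(-211702)))/(-377543 - 104386) = (-91426 + (200579 + 211702))/(-481929) = (-91426 + 412281)*(-1/481929) = 320855*(-1/481929) = -320855/481929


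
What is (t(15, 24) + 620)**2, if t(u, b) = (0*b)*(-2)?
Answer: 384400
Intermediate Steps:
t(u, b) = 0 (t(u, b) = 0*(-2) = 0)
(t(15, 24) + 620)**2 = (0 + 620)**2 = 620**2 = 384400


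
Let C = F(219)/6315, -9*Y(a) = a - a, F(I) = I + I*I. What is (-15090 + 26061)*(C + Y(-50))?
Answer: 35238852/421 ≈ 83703.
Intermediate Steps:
F(I) = I + I**2
Y(a) = 0 (Y(a) = -(a - a)/9 = -1/9*0 = 0)
C = 3212/421 (C = (219*(1 + 219))/6315 = (219*220)*(1/6315) = 48180*(1/6315) = 3212/421 ≈ 7.6295)
(-15090 + 26061)*(C + Y(-50)) = (-15090 + 26061)*(3212/421 + 0) = 10971*(3212/421) = 35238852/421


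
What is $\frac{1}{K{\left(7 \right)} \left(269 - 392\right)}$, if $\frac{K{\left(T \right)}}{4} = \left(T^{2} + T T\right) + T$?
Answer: $- \frac{1}{51660} \approx -1.9357 \cdot 10^{-5}$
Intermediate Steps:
$K{\left(T \right)} = 4 T + 8 T^{2}$ ($K{\left(T \right)} = 4 \left(\left(T^{2} + T T\right) + T\right) = 4 \left(\left(T^{2} + T^{2}\right) + T\right) = 4 \left(2 T^{2} + T\right) = 4 \left(T + 2 T^{2}\right) = 4 T + 8 T^{2}$)
$\frac{1}{K{\left(7 \right)} \left(269 - 392\right)} = \frac{1}{4 \cdot 7 \left(1 + 2 \cdot 7\right) \left(269 - 392\right)} = \frac{1}{4 \cdot 7 \left(1 + 14\right) \left(-123\right)} = \frac{1}{4 \cdot 7 \cdot 15 \left(-123\right)} = \frac{1}{420 \left(-123\right)} = \frac{1}{-51660} = - \frac{1}{51660}$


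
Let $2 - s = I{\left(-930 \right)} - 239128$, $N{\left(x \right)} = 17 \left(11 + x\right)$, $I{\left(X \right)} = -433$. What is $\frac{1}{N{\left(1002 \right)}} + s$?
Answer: $\frac{4125514424}{17221} \approx 2.3956 \cdot 10^{5}$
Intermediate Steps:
$N{\left(x \right)} = 187 + 17 x$
$s = 239563$ ($s = 2 - \left(-433 - 239128\right) = 2 - -239561 = 2 + 239561 = 239563$)
$\frac{1}{N{\left(1002 \right)}} + s = \frac{1}{187 + 17 \cdot 1002} + 239563 = \frac{1}{187 + 17034} + 239563 = \frac{1}{17221} + 239563 = \frac{4125514424}{17221}$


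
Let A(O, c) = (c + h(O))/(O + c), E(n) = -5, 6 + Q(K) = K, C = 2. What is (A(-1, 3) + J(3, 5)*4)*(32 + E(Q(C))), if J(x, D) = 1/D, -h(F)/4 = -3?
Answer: 2241/10 ≈ 224.10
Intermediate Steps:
h(F) = 12 (h(F) = -4*(-3) = 12)
Q(K) = -6 + K
A(O, c) = (12 + c)/(O + c) (A(O, c) = (c + 12)/(O + c) = (12 + c)/(O + c))
(A(-1, 3) + J(3, 5)*4)*(32 + E(Q(C))) = ((12 + 3)/(-1 + 3) + 4/5)*(32 - 5) = (15/2 + (⅕)*4)*27 = ((½)*15 + ⅘)*27 = (15/2 + ⅘)*27 = (83/10)*27 = 2241/10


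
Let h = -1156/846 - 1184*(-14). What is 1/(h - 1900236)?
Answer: -423/796788758 ≈ -5.3088e-7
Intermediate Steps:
h = 7011070/423 (h = -1156*1/846 + 16576 = -578/423 + 16576 = 7011070/423 ≈ 16575.)
1/(h - 1900236) = 1/(7011070/423 - 1900236) = 1/(-796788758/423) = -423/796788758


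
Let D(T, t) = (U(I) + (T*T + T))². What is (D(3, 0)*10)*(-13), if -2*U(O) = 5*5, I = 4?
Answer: -65/2 ≈ -32.500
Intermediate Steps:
U(O) = -25/2 (U(O) = -5*5/2 = -½*25 = -25/2)
D(T, t) = (-25/2 + T + T²)² (D(T, t) = (-25/2 + (T*T + T))² = (-25/2 + (T² + T))² = (-25/2 + (T + T²))² = (-25/2 + T + T²)²)
(D(3, 0)*10)*(-13) = (((-25 + 2*3 + 2*3²)²/4)*10)*(-13) = (((-25 + 6 + 2*9)²/4)*10)*(-13) = (((-25 + 6 + 18)²/4)*10)*(-13) = (((¼)*(-1)²)*10)*(-13) = (((¼)*1)*10)*(-13) = ((¼)*10)*(-13) = (5/2)*(-13) = -65/2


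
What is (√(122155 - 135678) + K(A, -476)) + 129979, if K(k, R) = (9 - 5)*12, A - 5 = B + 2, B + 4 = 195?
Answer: 130027 + I*√13523 ≈ 1.3003e+5 + 116.29*I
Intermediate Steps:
B = 191 (B = -4 + 195 = 191)
A = 198 (A = 5 + (191 + 2) = 5 + 193 = 198)
K(k, R) = 48 (K(k, R) = 4*12 = 48)
(√(122155 - 135678) + K(A, -476)) + 129979 = (√(122155 - 135678) + 48) + 129979 = (√(-13523) + 48) + 129979 = (I*√13523 + 48) + 129979 = (48 + I*√13523) + 129979 = 130027 + I*√13523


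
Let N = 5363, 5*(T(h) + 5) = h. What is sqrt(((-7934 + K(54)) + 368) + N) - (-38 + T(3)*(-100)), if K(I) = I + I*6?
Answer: -402 + 5*I*sqrt(73) ≈ -402.0 + 42.72*I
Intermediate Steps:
T(h) = -5 + h/5
K(I) = 7*I (K(I) = I + 6*I = 7*I)
sqrt(((-7934 + K(54)) + 368) + N) - (-38 + T(3)*(-100)) = sqrt(((-7934 + 7*54) + 368) + 5363) - (-38 + (-5 + (1/5)*3)*(-100)) = sqrt(((-7934 + 378) + 368) + 5363) - (-38 + (-5 + 3/5)*(-100)) = sqrt((-7556 + 368) + 5363) - (-38 - 22/5*(-100)) = sqrt(-7188 + 5363) - (-38 + 440) = sqrt(-1825) - 1*402 = 5*I*sqrt(73) - 402 = -402 + 5*I*sqrt(73)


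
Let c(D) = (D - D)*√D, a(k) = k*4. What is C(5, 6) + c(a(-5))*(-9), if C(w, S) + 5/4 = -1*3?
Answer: -17/4 ≈ -4.2500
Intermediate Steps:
a(k) = 4*k
c(D) = 0 (c(D) = 0*√D = 0)
C(w, S) = -17/4 (C(w, S) = -5/4 - 1*3 = -5/4 - 3 = -17/4)
C(5, 6) + c(a(-5))*(-9) = -17/4 + 0*(-9) = -17/4 + 0 = -17/4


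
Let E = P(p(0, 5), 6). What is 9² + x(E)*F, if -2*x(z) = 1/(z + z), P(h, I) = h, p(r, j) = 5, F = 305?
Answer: 263/4 ≈ 65.750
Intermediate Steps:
E = 5
x(z) = -1/(4*z) (x(z) = -1/(2*(z + z)) = -1/(2*z)/2 = -1/(4*z))
9² + x(E)*F = 9² - ¼/5*305 = 81 - ¼*⅕*305 = 81 - 1/20*305 = 81 - 61/4 = 263/4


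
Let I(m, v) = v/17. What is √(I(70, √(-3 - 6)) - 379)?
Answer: √(-109531 + 51*I)/17 ≈ 0.0045323 + 19.468*I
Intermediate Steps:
I(m, v) = v/17 (I(m, v) = v*(1/17) = v/17)
√(I(70, √(-3 - 6)) - 379) = √(√(-3 - 6)/17 - 379) = √(√(-9)/17 - 379) = √((3*I)/17 - 379) = √(3*I/17 - 379) = √(-379 + 3*I/17)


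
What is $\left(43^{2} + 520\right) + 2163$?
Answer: $4532$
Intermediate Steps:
$\left(43^{2} + 520\right) + 2163 = \left(1849 + 520\right) + 2163 = 2369 + 2163 = 4532$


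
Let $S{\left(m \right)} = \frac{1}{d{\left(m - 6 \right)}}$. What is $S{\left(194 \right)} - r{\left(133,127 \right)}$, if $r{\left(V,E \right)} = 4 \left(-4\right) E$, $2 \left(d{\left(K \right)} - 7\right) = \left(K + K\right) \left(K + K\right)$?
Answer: $\frac{143652241}{70695} \approx 2032.0$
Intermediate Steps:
$d{\left(K \right)} = 7 + 2 K^{2}$ ($d{\left(K \right)} = 7 + \frac{\left(K + K\right) \left(K + K\right)}{2} = 7 + \frac{2 K 2 K}{2} = 7 + \frac{4 K^{2}}{2} = 7 + 2 K^{2}$)
$r{\left(V,E \right)} = - 16 E$
$S{\left(m \right)} = \frac{1}{7 + 2 \left(-6 + m\right)^{2}}$ ($S{\left(m \right)} = \frac{1}{7 + 2 \left(m - 6\right)^{2}} = \frac{1}{7 + 2 \left(-6 + m\right)^{2}}$)
$S{\left(194 \right)} - r{\left(133,127 \right)} = \frac{1}{7 + 2 \left(-6 + 194\right)^{2}} - \left(-16\right) 127 = \frac{1}{7 + 2 \cdot 188^{2}} - -2032 = \frac{1}{7 + 2 \cdot 35344} + 2032 = \frac{1}{7 + 70688} + 2032 = \frac{1}{70695} + 2032 = \frac{143652241}{70695}$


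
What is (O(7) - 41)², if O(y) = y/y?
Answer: 1600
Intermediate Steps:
O(y) = 1
(O(7) - 41)² = (1 - 41)² = (-40)² = 1600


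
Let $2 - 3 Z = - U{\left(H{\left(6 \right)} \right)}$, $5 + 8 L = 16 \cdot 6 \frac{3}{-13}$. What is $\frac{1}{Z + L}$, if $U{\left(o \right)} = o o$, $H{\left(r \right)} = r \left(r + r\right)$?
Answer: $\frac{312}{538285} \approx 0.00057962$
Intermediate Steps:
$H{\left(r \right)} = 2 r^{2}$ ($H{\left(r \right)} = r 2 r = 2 r^{2}$)
$U{\left(o \right)} = o^{2}$
$L = - \frac{353}{104}$ ($L = - \frac{5}{8} + \frac{16 \cdot 6 \frac{3}{-13}}{8} = - \frac{5}{8} + \frac{96 \cdot 3 \left(- \frac{1}{13}\right)}{8} = - \frac{5}{8} + \frac{96 \left(- \frac{3}{13}\right)}{8} = - \frac{5}{8} + \frac{1}{8} \left(- \frac{288}{13}\right) = - \frac{5}{8} - \frac{36}{13} = - \frac{353}{104} \approx -3.3942$)
$Z = \frac{5186}{3}$ ($Z = \frac{2}{3} - \frac{\left(-1\right) \left(2 \cdot 6^{2}\right)^{2}}{3} = \frac{2}{3} - \frac{\left(-1\right) \left(2 \cdot 36\right)^{2}}{3} = \frac{2}{3} - \frac{\left(-1\right) 72^{2}}{3} = \frac{2}{3} - \frac{\left(-1\right) 5184}{3} = \frac{2}{3} - -1728 = \frac{2}{3} + 1728 = \frac{5186}{3} \approx 1728.7$)
$\frac{1}{Z + L} = \frac{1}{\frac{5186}{3} - \frac{353}{104}} = \frac{1}{\frac{538285}{312}} = \frac{312}{538285}$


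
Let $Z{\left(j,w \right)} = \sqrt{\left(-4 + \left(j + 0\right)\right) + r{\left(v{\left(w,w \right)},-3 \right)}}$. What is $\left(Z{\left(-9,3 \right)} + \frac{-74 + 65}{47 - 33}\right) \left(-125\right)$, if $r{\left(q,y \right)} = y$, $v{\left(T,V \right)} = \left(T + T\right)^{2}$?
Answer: $\frac{1125}{14} - 500 i \approx 80.357 - 500.0 i$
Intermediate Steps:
$v{\left(T,V \right)} = 4 T^{2}$ ($v{\left(T,V \right)} = \left(2 T\right)^{2} = 4 T^{2}$)
$Z{\left(j,w \right)} = \sqrt{-7 + j}$ ($Z{\left(j,w \right)} = \sqrt{\left(-4 + \left(j + 0\right)\right) - 3} = \sqrt{\left(-4 + j\right) - 3} = \sqrt{-7 + j}$)
$\left(Z{\left(-9,3 \right)} + \frac{-74 + 65}{47 - 33}\right) \left(-125\right) = \left(\sqrt{-7 - 9} + \frac{-74 + 65}{47 - 33}\right) \left(-125\right) = \left(\sqrt{-16} - \frac{9}{14}\right) \left(-125\right) = \left(4 i - \frac{9}{14}\right) \left(-125\right) = \left(- \frac{9}{14} + 4 i\right) \left(-125\right) = \frac{1125}{14} - 500 i$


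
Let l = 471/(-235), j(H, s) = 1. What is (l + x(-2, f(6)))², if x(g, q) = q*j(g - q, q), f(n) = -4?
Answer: 1990921/55225 ≈ 36.051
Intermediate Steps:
l = -471/235 (l = 471*(-1/235) = -471/235 ≈ -2.0043)
x(g, q) = q (x(g, q) = q*1 = q)
(l + x(-2, f(6)))² = (-471/235 - 4)² = (-1411/235)² = 1990921/55225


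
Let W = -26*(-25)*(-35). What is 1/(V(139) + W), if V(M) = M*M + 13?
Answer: -1/3416 ≈ -0.00029274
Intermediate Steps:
V(M) = 13 + M**2 (V(M) = M**2 + 13 = 13 + M**2)
W = -22750 (W = 650*(-35) = -22750)
1/(V(139) + W) = 1/((13 + 139**2) - 22750) = 1/((13 + 19321) - 22750) = 1/(19334 - 22750) = 1/(-3416) = -1/3416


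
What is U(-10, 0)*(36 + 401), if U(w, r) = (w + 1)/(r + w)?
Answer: 3933/10 ≈ 393.30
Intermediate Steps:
U(w, r) = (1 + w)/(r + w)
U(-10, 0)*(36 + 401) = ((1 - 10)/(0 - 10))*(36 + 401) = (-9/(-10))*437 = -⅒*(-9)*437 = (9/10)*437 = 3933/10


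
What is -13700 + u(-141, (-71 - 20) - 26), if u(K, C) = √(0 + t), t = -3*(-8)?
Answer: -13700 + 2*√6 ≈ -13695.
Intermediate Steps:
t = 24
u(K, C) = 2*√6 (u(K, C) = √(0 + 24) = √24 = 2*√6)
-13700 + u(-141, (-71 - 20) - 26) = -13700 + 2*√6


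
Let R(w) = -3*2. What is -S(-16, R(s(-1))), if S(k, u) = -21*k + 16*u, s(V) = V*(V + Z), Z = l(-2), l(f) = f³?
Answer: -240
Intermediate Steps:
Z = -8 (Z = (-2)³ = -8)
s(V) = V*(-8 + V) (s(V) = V*(V - 8) = V*(-8 + V))
R(w) = -6
-S(-16, R(s(-1))) = -(-21*(-16) + 16*(-6)) = -(336 - 96) = -1*240 = -240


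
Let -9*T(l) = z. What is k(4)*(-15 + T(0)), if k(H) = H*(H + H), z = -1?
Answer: -4288/9 ≈ -476.44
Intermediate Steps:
T(l) = ⅑ (T(l) = -⅑*(-1) = ⅑)
k(H) = 2*H² (k(H) = H*(2*H) = 2*H²)
k(4)*(-15 + T(0)) = (2*4²)*(-15 + ⅑) = (2*16)*(-134/9) = 32*(-134/9) = -4288/9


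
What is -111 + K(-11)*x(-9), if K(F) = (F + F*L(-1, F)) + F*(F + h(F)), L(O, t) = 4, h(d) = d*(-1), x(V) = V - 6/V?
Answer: 1042/3 ≈ 347.33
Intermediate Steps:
h(d) = -d
K(F) = 5*F (K(F) = (F + F*4) + F*(F - F) = (F + 4*F) + F*0 = 5*F + 0 = 5*F)
-111 + K(-11)*x(-9) = -111 + (5*(-11))*(-9 - 6/(-9)) = -111 - 55*(-9 - 6*(-1/9)) = -111 - 55*(-9 + 2/3) = -111 - 55*(-25/3) = -111 + 1375/3 = 1042/3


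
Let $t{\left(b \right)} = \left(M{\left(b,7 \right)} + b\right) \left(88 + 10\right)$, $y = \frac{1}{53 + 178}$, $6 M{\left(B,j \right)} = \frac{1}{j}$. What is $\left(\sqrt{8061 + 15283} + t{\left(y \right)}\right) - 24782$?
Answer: $- \frac{817715}{33} + 4 \sqrt{1459} \approx -24626.0$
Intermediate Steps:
$M{\left(B,j \right)} = \frac{1}{6 j}$
$y = \frac{1}{231} \approx 0.004329$
$t{\left(b \right)} = \frac{7}{3} + 98 b$ ($t{\left(b \right)} = \left(\frac{1}{6 \cdot 7} + b\right) \left(88 + 10\right) = \left(\frac{1}{6} \cdot \frac{1}{7} + b\right) 98 = \left(\frac{1}{42} + b\right) 98 = \frac{7}{3} + 98 b$)
$\left(\sqrt{8061 + 15283} + t{\left(y \right)}\right) - 24782 = \left(\sqrt{8061 + 15283} + \left(\frac{7}{3} + 98 \cdot \frac{1}{231}\right)\right) - 24782 = \left(\sqrt{23344} + \left(\frac{7}{3} + \frac{14}{33}\right)\right) - 24782 = \left(4 \sqrt{1459} + \frac{91}{33}\right) - 24782 = \left(\frac{91}{33} + 4 \sqrt{1459}\right) - 24782 = - \frac{817715}{33} + 4 \sqrt{1459}$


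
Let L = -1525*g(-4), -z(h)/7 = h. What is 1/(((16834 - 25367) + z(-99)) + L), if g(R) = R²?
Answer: -1/32240 ≈ -3.1017e-5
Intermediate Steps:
z(h) = -7*h
L = -24400 (L = -1525*(-4)² = -1525*16 = -24400)
1/(((16834 - 25367) + z(-99)) + L) = 1/(((16834 - 25367) - 7*(-99)) - 24400) = 1/((-8533 + 693) - 24400) = 1/(-7840 - 24400) = 1/(-32240) = -1/32240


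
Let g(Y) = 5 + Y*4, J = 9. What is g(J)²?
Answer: 1681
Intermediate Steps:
g(Y) = 5 + 4*Y
g(J)² = (5 + 4*9)² = (5 + 36)² = 41² = 1681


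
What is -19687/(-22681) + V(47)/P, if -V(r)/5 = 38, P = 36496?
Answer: 357093681/413882888 ≈ 0.86279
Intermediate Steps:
V(r) = -190 (V(r) = -5*38 = -190)
-19687/(-22681) + V(47)/P = -19687/(-22681) - 190/36496 = -19687*(-1/22681) - 190*1/36496 = 19687/22681 - 95/18248 = 357093681/413882888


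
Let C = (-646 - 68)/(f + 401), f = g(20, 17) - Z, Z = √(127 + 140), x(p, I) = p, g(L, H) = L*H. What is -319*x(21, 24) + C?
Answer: -87548430/13067 - 17*√267/13067 ≈ -6700.0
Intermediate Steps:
g(L, H) = H*L
Z = √267 ≈ 16.340
f = 340 - √267 (f = 17*20 - √267 = 340 - √267 ≈ 323.66)
C = -714/(741 - √267) (C = (-646 - 68)/((340 - √267) + 401) = -714/(741 - √267) ≈ -0.98529)
-319*x(21, 24) + C = -319*21 + (-12597/13067 - 17*√267/13067) = -6699 + (-12597/13067 - 17*√267/13067) = -87548430/13067 - 17*√267/13067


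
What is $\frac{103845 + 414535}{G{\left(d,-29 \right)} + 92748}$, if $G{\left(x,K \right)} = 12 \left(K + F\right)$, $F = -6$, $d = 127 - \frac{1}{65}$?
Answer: $\frac{129595}{23082} \approx 5.6145$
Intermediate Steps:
$d = \frac{8254}{65}$ ($d = 127 - \frac{1}{65} = \frac{8254}{65} \approx 126.98$)
$G{\left(x,K \right)} = -72 + 12 K$ ($G{\left(x,K \right)} = 12 \left(K - 6\right) = 12 \left(-6 + K\right) = -72 + 12 K$)
$\frac{103845 + 414535}{G{\left(d,-29 \right)} + 92748} = \frac{103845 + 414535}{\left(-72 + 12 \left(-29\right)\right) + 92748} = \frac{518380}{\left(-72 - 348\right) + 92748} = \frac{518380}{-420 + 92748} = \frac{518380}{92328} = 518380 \cdot \frac{1}{92328} = \frac{129595}{23082}$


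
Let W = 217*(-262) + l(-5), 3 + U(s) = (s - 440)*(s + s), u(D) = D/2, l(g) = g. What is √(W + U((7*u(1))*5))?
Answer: I*√286598/2 ≈ 267.67*I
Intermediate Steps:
u(D) = D/2 (u(D) = D*(½) = D/2)
U(s) = -3 + 2*s*(-440 + s) (U(s) = -3 + (s - 440)*(s + s) = -3 + (-440 + s)*(2*s) = -3 + 2*s*(-440 + s))
W = -56859 (W = 217*(-262) - 5 = -56854 - 5 = -56859)
√(W + U((7*u(1))*5)) = √(-56859 + (-3 - 880*7*((½)*1)*5 + 2*((7*((½)*1))*5)²)) = √(-56859 + (-3 - 880*7*(½)*5 + 2*((7*(½))*5)²)) = √(-56859 + (-3 - 3080*5 + 2*((7/2)*5)²)) = √(-56859 + (-3 - 880*35/2 + 2*(35/2)²)) = √(-56859 + (-3 - 15400 + 2*(1225/4))) = √(-56859 + (-3 - 15400 + 1225/2)) = √(-56859 - 29581/2) = √(-143299/2) = I*√286598/2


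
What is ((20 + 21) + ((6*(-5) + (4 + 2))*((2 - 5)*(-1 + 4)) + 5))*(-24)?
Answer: -6288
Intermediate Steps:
((20 + 21) + ((6*(-5) + (4 + 2))*((2 - 5)*(-1 + 4)) + 5))*(-24) = (41 + ((-30 + 6)*(-3*3) + 5))*(-24) = (41 + (-24*(-9) + 5))*(-24) = (41 + (216 + 5))*(-24) = (41 + 221)*(-24) = 262*(-24) = -6288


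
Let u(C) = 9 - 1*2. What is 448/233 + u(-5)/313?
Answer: 141855/72929 ≈ 1.9451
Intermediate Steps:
u(C) = 7 (u(C) = 9 - 2 = 7)
448/233 + u(-5)/313 = 448/233 + 7/313 = 141855/72929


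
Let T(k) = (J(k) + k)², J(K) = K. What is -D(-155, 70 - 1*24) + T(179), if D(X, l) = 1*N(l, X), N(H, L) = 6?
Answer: 128158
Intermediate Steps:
D(X, l) = 6 (D(X, l) = 1*6 = 6)
T(k) = 4*k² (T(k) = (k + k)² = (2*k)² = 4*k²)
-D(-155, 70 - 1*24) + T(179) = -1*6 + 4*179² = -6 + 4*32041 = -6 + 128164 = 128158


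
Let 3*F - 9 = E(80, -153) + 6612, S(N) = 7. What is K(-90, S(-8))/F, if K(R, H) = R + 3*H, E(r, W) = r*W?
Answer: 69/1873 ≈ 0.036839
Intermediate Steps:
E(r, W) = W*r
F = -1873 (F = 3 + (-153*80 + 6612)/3 = 3 + (-12240 + 6612)/3 = 3 + (⅓)*(-5628) = 3 - 1876 = -1873)
K(-90, S(-8))/F = (-90 + 3*7)/(-1873) = (-90 + 21)*(-1/1873) = -69*(-1/1873) = 69/1873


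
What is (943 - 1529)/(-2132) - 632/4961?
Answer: 19021/128986 ≈ 0.14747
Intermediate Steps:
(943 - 1529)/(-2132) - 632/4961 = -586*(-1/2132) - 632*1/4961 = 293/1066 - 632/4961 = 19021/128986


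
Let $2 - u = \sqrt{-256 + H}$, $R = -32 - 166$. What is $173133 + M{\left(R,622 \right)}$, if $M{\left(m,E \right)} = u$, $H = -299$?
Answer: $173135 - i \sqrt{555} \approx 1.7314 \cdot 10^{5} - 23.558 i$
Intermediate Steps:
$R = -198$
$u = 2 - i \sqrt{555}$ ($u = 2 - \sqrt{-256 - 299} = 2 - \sqrt{-555} = 2 - i \sqrt{555} \approx 2.0 - 23.558 i$)
$M{\left(m,E \right)} = 2 - i \sqrt{555}$
$173133 + M{\left(R,622 \right)} = 173133 + \left(2 - i \sqrt{555}\right) = 173135 - i \sqrt{555}$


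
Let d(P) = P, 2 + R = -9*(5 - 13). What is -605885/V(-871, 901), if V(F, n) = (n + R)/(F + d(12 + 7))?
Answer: 516214020/971 ≈ 5.3163e+5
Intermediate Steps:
R = 70 (R = -2 - 9*(5 - 13) = -2 - 9*(-8) = -2 + 72 = 70)
V(F, n) = (70 + n)/(19 + F) (V(F, n) = (n + 70)/(F + (12 + 7)) = (70 + n)/(F + 19) = (70 + n)/(19 + F))
-605885/V(-871, 901) = -605885*(19 - 871)/(70 + 901) = -605885/(971/(-852)) = -605885/((-1/852*971)) = -605885/(-971/852) = -605885*(-852/971) = 516214020/971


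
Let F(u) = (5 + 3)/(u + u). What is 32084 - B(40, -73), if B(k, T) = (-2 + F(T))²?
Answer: 170953136/5329 ≈ 32080.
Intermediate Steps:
F(u) = 4/u (F(u) = 8/((2*u)) = 8*(1/(2*u)) = 4/u)
B(k, T) = (-2 + 4/T)²
32084 - B(40, -73) = 32084 - 4*(-2 - 73)²/(-73)² = 32084 - 4*(-75)²/5329 = 32084 - 4*5625/5329 = 32084 - 1*22500/5329 = 32084 - 22500/5329 = 170953136/5329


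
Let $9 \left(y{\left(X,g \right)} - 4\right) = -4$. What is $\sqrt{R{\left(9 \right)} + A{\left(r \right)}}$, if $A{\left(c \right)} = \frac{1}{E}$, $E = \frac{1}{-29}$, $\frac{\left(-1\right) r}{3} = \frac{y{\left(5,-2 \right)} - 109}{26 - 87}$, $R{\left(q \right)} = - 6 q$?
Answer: $i \sqrt{83} \approx 9.1104 i$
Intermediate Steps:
$y{\left(X,g \right)} = \frac{32}{9}$ ($y{\left(X,g \right)} = 4 + \frac{1}{9} \left(-4\right) = 4 - \frac{4}{9} = \frac{32}{9}$)
$r = - \frac{949}{183}$ ($r = - 3 \frac{\frac{32}{9} - 109}{26 - 87} = - 3 \left(- \frac{949}{9 \left(-61\right)}\right) = - 3 \left(\left(- \frac{949}{9}\right) \left(- \frac{1}{61}\right)\right) = \left(-3\right) \frac{949}{549} = - \frac{949}{183} \approx -5.1858$)
$E = - \frac{1}{29} \approx -0.034483$
$A{\left(c \right)} = -29$ ($A{\left(c \right)} = \frac{1}{- \frac{1}{29}} = -29$)
$\sqrt{R{\left(9 \right)} + A{\left(r \right)}} = \sqrt{\left(-6\right) 9 - 29} = \sqrt{-54 - 29} = \sqrt{-83} = i \sqrt{83}$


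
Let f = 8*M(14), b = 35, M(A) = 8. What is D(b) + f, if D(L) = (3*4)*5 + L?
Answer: 159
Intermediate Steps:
D(L) = 60 + L (D(L) = 12*5 + L = 60 + L)
f = 64 (f = 8*8 = 64)
D(b) + f = (60 + 35) + 64 = 95 + 64 = 159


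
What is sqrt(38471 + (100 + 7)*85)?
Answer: sqrt(47566) ≈ 218.10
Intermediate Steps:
sqrt(38471 + (100 + 7)*85) = sqrt(38471 + 107*85) = sqrt(38471 + 9095) = sqrt(47566)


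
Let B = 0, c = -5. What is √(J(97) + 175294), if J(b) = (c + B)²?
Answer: √175319 ≈ 418.71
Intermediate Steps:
J(b) = 25 (J(b) = (-5 + 0)² = (-5)² = 25)
√(J(97) + 175294) = √(25 + 175294) = √175319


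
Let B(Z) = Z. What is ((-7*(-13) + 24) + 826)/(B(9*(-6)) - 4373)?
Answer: -941/4427 ≈ -0.21256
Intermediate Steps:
((-7*(-13) + 24) + 826)/(B(9*(-6)) - 4373) = ((-7*(-13) + 24) + 826)/(9*(-6) - 4373) = ((91 + 24) + 826)/(-54 - 4373) = (115 + 826)/(-4427) = 941*(-1/4427) = -941/4427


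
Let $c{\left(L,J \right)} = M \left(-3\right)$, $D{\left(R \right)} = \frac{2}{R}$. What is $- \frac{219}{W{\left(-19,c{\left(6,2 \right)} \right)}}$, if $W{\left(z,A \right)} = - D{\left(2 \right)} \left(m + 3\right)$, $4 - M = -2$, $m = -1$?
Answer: $\frac{219}{2} \approx 109.5$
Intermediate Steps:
$M = 6$ ($M = 4 - -2 = 4 + 2 = 6$)
$c{\left(L,J \right)} = -18$ ($c{\left(L,J \right)} = 6 \left(-3\right) = -18$)
$W{\left(z,A \right)} = -2$ ($W{\left(z,A \right)} = - \frac{2}{2} \left(-1 + 3\right) = - 2 \cdot \frac{1}{2} \cdot 2 = - 1 \cdot 2 = \left(-1\right) 2 = -2$)
$- \frac{219}{W{\left(-19,c{\left(6,2 \right)} \right)}} = - \frac{219}{-2} = \left(-219\right) \left(- \frac{1}{2}\right) = \frac{219}{2}$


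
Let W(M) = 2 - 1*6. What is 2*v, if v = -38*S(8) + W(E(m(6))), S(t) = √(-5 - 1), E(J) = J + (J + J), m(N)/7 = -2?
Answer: -8 - 76*I*√6 ≈ -8.0 - 186.16*I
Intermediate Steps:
m(N) = -14 (m(N) = 7*(-2) = -14)
E(J) = 3*J (E(J) = J + 2*J = 3*J)
S(t) = I*√6 (S(t) = √(-6) = I*√6)
W(M) = -4 (W(M) = 2 - 6 = -4)
v = -4 - 38*I*√6 (v = -38*I*√6 - 4 = -4 - 38*I*√6 ≈ -4.0 - 93.081*I)
2*v = 2*(-4 - 38*I*√6) = -8 - 76*I*√6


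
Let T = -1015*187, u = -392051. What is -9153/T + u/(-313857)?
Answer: 77285973176/59571627885 ≈ 1.2974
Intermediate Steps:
T = -189805
-9153/T + u/(-313857) = -9153/(-189805) - 392051/(-313857) = -9153*(-1/189805) - 392051*(-1/313857) = 9153/189805 + 392051/313857 = 77285973176/59571627885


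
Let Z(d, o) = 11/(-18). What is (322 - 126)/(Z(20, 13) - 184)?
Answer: -3528/3323 ≈ -1.0617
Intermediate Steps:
Z(d, o) = -11/18 (Z(d, o) = 11*(-1/18) = -11/18)
(322 - 126)/(Z(20, 13) - 184) = (322 - 126)/(-11/18 - 184) = 196/(-3323/18) = 196*(-18/3323) = -3528/3323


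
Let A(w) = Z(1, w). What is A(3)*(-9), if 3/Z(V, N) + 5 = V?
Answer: 27/4 ≈ 6.7500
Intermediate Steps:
Z(V, N) = 3/(-5 + V)
A(w) = -¾ (A(w) = 3/(-5 + 1) = 3/(-4) = 3*(-¼) = -¾)
A(3)*(-9) = -¾*(-9) = 27/4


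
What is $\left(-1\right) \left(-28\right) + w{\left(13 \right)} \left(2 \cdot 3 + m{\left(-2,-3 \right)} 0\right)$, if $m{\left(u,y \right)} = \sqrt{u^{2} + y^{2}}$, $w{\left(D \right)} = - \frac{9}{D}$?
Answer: $\frac{310}{13} \approx 23.846$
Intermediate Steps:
$\left(-1\right) \left(-28\right) + w{\left(13 \right)} \left(2 \cdot 3 + m{\left(-2,-3 \right)} 0\right) = \left(-1\right) \left(-28\right) + - \frac{9}{13} \left(2 \cdot 3 + \sqrt{\left(-2\right)^{2} + \left(-3\right)^{2}} \cdot 0\right) = 28 + \left(-9\right) \frac{1}{13} \left(6 + \sqrt{4 + 9} \cdot 0\right) = 28 - \frac{9 \left(6 + \sqrt{13} \cdot 0\right)}{13} = 28 - \frac{9 \left(6 + 0\right)}{13} = 28 - \frac{54}{13} = \frac{310}{13}$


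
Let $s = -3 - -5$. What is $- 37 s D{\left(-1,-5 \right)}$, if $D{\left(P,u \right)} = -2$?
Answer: $148$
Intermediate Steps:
$s = 2$ ($s = -3 + 5 = 2$)
$- 37 s D{\left(-1,-5 \right)} = \left(-37\right) 2 \left(-2\right) = \left(-74\right) \left(-2\right) = 148$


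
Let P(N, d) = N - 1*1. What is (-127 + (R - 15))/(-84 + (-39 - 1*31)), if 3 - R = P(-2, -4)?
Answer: 68/77 ≈ 0.88312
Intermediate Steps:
P(N, d) = -1 + N (P(N, d) = N - 1 = -1 + N)
R = 6 (R = 3 - (-1 - 2) = 3 - 1*(-3) = 3 + 3 = 6)
(-127 + (R - 15))/(-84 + (-39 - 1*31)) = (-127 + (6 - 15))/(-84 + (-39 - 1*31)) = (-127 - 9)/(-84 + (-39 - 31)) = -136/(-84 - 70) = -136/(-154) = -136*(-1/154) = 68/77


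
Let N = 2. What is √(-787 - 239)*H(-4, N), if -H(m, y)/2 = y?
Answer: -12*I*√114 ≈ -128.13*I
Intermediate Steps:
H(m, y) = -2*y
√(-787 - 239)*H(-4, N) = √(-787 - 239)*(-2*2) = √(-1026)*(-4) = (3*I*√114)*(-4) = -12*I*√114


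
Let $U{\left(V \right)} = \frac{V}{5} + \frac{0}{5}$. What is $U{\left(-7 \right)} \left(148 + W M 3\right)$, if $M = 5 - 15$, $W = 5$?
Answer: $\frac{14}{5} \approx 2.8$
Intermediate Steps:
$M = -10$ ($M = 5 - 15 = -10$)
$U{\left(V \right)} = \frac{V}{5}$ ($U{\left(V \right)} = V \frac{1}{5} + 0 \cdot \frac{1}{5} = \frac{V}{5} + 0 = \frac{V}{5}$)
$U{\left(-7 \right)} \left(148 + W M 3\right) = \frac{1}{5} \left(-7\right) \left(148 + 5 \left(-10\right) 3\right) = - \frac{7 \left(148 - 150\right)}{5} = \left(- \frac{7}{5}\right) \left(-2\right) = \frac{14}{5}$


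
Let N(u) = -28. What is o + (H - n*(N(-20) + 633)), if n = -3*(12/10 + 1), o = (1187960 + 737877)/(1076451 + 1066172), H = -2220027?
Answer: -4748123491345/2142623 ≈ -2.2160e+6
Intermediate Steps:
o = 1925837/2142623 ≈ 0.89882
n = -33/5 (n = -3*(12*(⅒) + 1) = -3*(6/5 + 1) = -3*11/5 = -33/5 ≈ -6.6000)
o + (H - n*(N(-20) + 633)) = 1925837/2142623 + (-2220027 - (-33)*(-28 + 633)/5) = 1925837/2142623 + (-2220027 - (-33)*605/5) = 1925837/2142623 + (-2220027 - 1*(-3993)) = 1925837/2142623 + (-2220027 + 3993) = 1925837/2142623 - 2216034 = -4748123491345/2142623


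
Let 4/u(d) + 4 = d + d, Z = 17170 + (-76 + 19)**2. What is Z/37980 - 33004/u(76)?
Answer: -46379180621/37980 ≈ -1.2211e+6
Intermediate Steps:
Z = 20419 (Z = 17170 + (-57)**2 = 17170 + 3249 = 20419)
u(d) = 4/(-4 + 2*d) (u(d) = 4/(-4 + (d + d)) = 4/(-4 + 2*d))
Z/37980 - 33004/u(76) = 20419/37980 - 33004/(2/(-2 + 76)) = 20419*(1/37980) - 33004/(2/74) = 20419/37980 - 33004/(2*(1/74)) = 20419/37980 - 33004/1/37 = 20419/37980 - 33004*37 = 20419/37980 - 1221148 = -46379180621/37980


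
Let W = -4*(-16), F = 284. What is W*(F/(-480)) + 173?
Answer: 2027/15 ≈ 135.13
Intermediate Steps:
W = 64
W*(F/(-480)) + 173 = 64*(284/(-480)) + 173 = 64*(284*(-1/480)) + 173 = 64*(-71/120) + 173 = -568/15 + 173 = 2027/15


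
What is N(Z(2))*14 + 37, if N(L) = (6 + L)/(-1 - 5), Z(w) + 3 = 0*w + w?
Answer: 76/3 ≈ 25.333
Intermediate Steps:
Z(w) = -3 + w (Z(w) = -3 + (0*w + w) = -3 + (0 + w) = -3 + w)
N(L) = -1 - L/6 (N(L) = (6 + L)/(-6) = (6 + L)*(-⅙) = -1 - L/6)
N(Z(2))*14 + 37 = (-1 - (-3 + 2)/6)*14 + 37 = (-1 - ⅙*(-1))*14 + 37 = (-1 + ⅙)*14 + 37 = -⅚*14 + 37 = -35/3 + 37 = 76/3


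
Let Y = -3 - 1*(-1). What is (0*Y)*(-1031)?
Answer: 0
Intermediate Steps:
Y = -2 (Y = -3 + 1 = -2)
(0*Y)*(-1031) = (0*(-2))*(-1031) = 0*(-1031) = 0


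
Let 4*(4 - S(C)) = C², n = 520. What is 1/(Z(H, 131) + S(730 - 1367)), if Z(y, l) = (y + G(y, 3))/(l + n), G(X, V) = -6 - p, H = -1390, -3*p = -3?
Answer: -2604/264150791 ≈ -9.8580e-6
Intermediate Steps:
p = 1 (p = -⅓*(-3) = 1)
G(X, V) = -7 (G(X, V) = -6 - 1*1 = -6 - 1 = -7)
Z(y, l) = (-7 + y)/(520 + l) (Z(y, l) = (y - 7)/(l + 520) = (-7 + y)/(520 + l))
S(C) = 4 - C²/4
1/(Z(H, 131) + S(730 - 1367)) = 1/((-7 - 1390)/(520 + 131) + (4 - (730 - 1367)²/4)) = 1/(-1397/651 + (4 - ¼*(-637)²)) = 1/((1/651)*(-1397) + (4 - ¼*405769)) = 1/(-1397/651 + (4 - 405769/4)) = 1/(-1397/651 - 405753/4) = 1/(-264150791/2604) = -2604/264150791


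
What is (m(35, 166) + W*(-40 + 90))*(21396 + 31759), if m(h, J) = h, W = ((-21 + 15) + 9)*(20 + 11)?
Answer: 249031175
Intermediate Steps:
W = 93 (W = (-6 + 9)*31 = 3*31 = 93)
(m(35, 166) + W*(-40 + 90))*(21396 + 31759) = (35 + 93*(-40 + 90))*(21396 + 31759) = (35 + 93*50)*53155 = (35 + 4650)*53155 = 4685*53155 = 249031175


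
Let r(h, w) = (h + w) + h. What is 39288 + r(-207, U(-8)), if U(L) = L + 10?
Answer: 38876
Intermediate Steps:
U(L) = 10 + L
r(h, w) = w + 2*h
39288 + r(-207, U(-8)) = 39288 + ((10 - 8) + 2*(-207)) = 39288 + (2 - 414) = 39288 - 412 = 38876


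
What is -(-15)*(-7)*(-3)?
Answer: 315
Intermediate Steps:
-(-15)*(-7)*(-3) = -15*7*(-3) = -105*(-3) = 315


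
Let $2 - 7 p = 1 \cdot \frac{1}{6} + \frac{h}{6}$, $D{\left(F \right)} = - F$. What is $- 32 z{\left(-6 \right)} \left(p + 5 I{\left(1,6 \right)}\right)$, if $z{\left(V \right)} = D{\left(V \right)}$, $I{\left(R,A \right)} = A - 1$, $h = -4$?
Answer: $- \frac{34080}{7} \approx -4868.6$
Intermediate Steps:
$I{\left(R,A \right)} = -1 + A$
$p = \frac{5}{14}$ ($p = \frac{2}{7} - \frac{1 \cdot \frac{1}{6} - \frac{4}{6}}{7} = \frac{2}{7} - \frac{1 \cdot \frac{1}{6} - \frac{2}{3}}{7} = \frac{2}{7} - \frac{\frac{1}{6} - \frac{2}{3}}{7} = \frac{2}{7} - - \frac{1}{14} = \frac{2}{7} + \frac{1}{14} = \frac{5}{14} \approx 0.35714$)
$z{\left(V \right)} = - V$
$- 32 z{\left(-6 \right)} \left(p + 5 I{\left(1,6 \right)}\right) = - 32 \left(\left(-1\right) \left(-6\right)\right) \left(\frac{5}{14} + 5 \left(-1 + 6\right)\right) = \left(-32\right) 6 \left(\frac{5}{14} + 5 \cdot 5\right) = - 192 \left(\frac{5}{14} + 25\right) = \left(-192\right) \frac{355}{14} = - \frac{34080}{7}$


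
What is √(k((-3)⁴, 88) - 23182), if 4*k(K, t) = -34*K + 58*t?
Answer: 3*I*√10042/2 ≈ 150.31*I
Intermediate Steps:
k(K, t) = -17*K/2 + 29*t/2 (k(K, t) = (-34*K + 58*t)/4 = -17*K/2 + 29*t/2)
√(k((-3)⁴, 88) - 23182) = √((-17/2*(-3)⁴ + (29/2)*88) - 23182) = √((-17/2*81 + 1276) - 23182) = √((-1377/2 + 1276) - 23182) = √(1175/2 - 23182) = √(-45189/2) = 3*I*√10042/2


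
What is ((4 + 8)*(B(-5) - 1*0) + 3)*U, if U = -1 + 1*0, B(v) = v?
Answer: 57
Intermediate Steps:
U = -1 (U = -1 + 0 = -1)
((4 + 8)*(B(-5) - 1*0) + 3)*U = ((4 + 8)*(-5 - 1*0) + 3)*(-1) = (12*(-5 + 0) + 3)*(-1) = (12*(-5) + 3)*(-1) = (-60 + 3)*(-1) = -57*(-1) = 57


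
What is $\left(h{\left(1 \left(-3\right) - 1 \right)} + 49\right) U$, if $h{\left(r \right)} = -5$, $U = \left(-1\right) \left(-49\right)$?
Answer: $2156$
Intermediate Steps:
$U = 49$
$\left(h{\left(1 \left(-3\right) - 1 \right)} + 49\right) U = \left(-5 + 49\right) 49 = 44 \cdot 49 = 2156$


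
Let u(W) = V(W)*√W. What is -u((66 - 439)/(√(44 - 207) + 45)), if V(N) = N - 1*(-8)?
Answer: √373*(-1/(45 + I*√163))^(3/2)*(-13 + 8*I*√163) ≈ 5.9596 - 1.7659*I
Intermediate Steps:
V(N) = 8 + N (V(N) = N + 8 = 8 + N)
u(W) = √W*(8 + W) (u(W) = (8 + W)*√W = √W*(8 + W))
-u((66 - 439)/(√(44 - 207) + 45)) = -√((66 - 439)/(√(44 - 207) + 45))*(8 + (66 - 439)/(√(44 - 207) + 45)) = -√(-373/(√(-163) + 45))*(8 - 373/(√(-163) + 45)) = -√(-373/(I*√163 + 45))*(8 - 373/(I*√163 + 45)) = -√(-373/(45 + I*√163))*(8 - 373/(45 + I*√163)) = -√373*√(-1/(45 + I*√163))*(8 - 373/(45 + I*√163))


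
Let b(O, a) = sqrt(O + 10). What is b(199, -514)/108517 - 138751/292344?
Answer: -138751/292344 + sqrt(209)/108517 ≈ -0.47448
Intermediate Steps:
b(O, a) = sqrt(10 + O)
b(199, -514)/108517 - 138751/292344 = sqrt(10 + 199)/108517 - 138751/292344 = sqrt(209)*(1/108517) - 138751*1/292344 = sqrt(209)/108517 - 138751/292344 = -138751/292344 + sqrt(209)/108517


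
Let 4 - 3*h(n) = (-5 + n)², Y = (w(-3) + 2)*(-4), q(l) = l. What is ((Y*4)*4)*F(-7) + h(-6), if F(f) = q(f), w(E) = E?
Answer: -487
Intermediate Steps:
Y = 4 (Y = (-3 + 2)*(-4) = -1*(-4) = 4)
h(n) = 4/3 - (-5 + n)²/3
F(f) = f
((Y*4)*4)*F(-7) + h(-6) = ((4*4)*4)*(-7) + (4/3 - (-5 - 6)²/3) = (16*4)*(-7) + (4/3 - ⅓*(-11)²) = 64*(-7) + (4/3 - ⅓*121) = -448 + (4/3 - 121/3) = -448 - 39 = -487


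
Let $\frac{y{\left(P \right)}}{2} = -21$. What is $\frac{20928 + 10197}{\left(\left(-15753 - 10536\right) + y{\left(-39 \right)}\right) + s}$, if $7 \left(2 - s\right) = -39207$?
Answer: $- \frac{31125}{20728} \approx -1.5016$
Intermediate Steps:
$s = 5603$ ($s = 2 - -5601 = 2 + 5601 = 5603$)
$y{\left(P \right)} = -42$ ($y{\left(P \right)} = 2 \left(-21\right) = -42$)
$\frac{20928 + 10197}{\left(\left(-15753 - 10536\right) + y{\left(-39 \right)}\right) + s} = \frac{20928 + 10197}{\left(\left(-15753 - 10536\right) - 42\right) + 5603} = \frac{31125}{\left(-26289 - 42\right) + 5603} = \frac{31125}{-26331 + 5603} = \frac{31125}{-20728} = 31125 \left(- \frac{1}{20728}\right) = - \frac{31125}{20728}$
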